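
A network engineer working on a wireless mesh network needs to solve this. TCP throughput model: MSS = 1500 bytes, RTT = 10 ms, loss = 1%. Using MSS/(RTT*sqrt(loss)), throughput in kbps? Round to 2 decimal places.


Given: MSS = 1500 bytes, RTT = 10 ms, loss = 1%
RTT in seconds = 10 / 1000 = 0.01
Loss rate = 1% = 0.01
sqrt(loss) = sqrt(0.01) = 0.1
Throughput (bytes/s) = 1500 / (0.01 * 0.1) = 1500000.0000
Throughput (kbps) = 1500000.0000 * 8 / 1000 = 12000.000000 -> 12000.00 kbps (2 dp)

12000.00


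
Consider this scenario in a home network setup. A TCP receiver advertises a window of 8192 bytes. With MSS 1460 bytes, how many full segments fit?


Given: RWND = 8192 bytes, MSS = 1460 bytes
Full segments = floor(RWND / MSS)
Full segments = floor(8192 / 1460)
Full segments = floor(5.611) = 5

5


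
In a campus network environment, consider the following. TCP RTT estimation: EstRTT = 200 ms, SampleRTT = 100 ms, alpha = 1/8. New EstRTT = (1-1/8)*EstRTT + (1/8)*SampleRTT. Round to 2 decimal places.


Given: EstRTT = 200 ms, SampleRTT = 100 ms, alpha = 1/8
New EstRTT = (1 - alpha) * EstRTT + alpha * SampleRTT
(7/8) * 200 = 175
(1/8) * 100 = 12.5
New EstRTT = 175 + 12.5 = 187.5 ms -> 187.50 ms (2 dp)

187.50


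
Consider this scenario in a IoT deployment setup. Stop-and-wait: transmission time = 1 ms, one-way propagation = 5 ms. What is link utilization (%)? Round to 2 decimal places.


Given: Ttrans = 1 ms, Tprop = 5 ms
RTT = 2 * Tprop = 2 * 5 = 10 ms
U = Ttrans / (Ttrans + RTT)
U = 1 / (1 + 10)
U = 1 / 11 = 0.090909
U% = 9.09%

9.09


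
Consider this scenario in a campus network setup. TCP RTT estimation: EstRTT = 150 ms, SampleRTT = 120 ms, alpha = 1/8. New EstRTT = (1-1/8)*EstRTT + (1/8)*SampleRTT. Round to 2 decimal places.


Given: EstRTT = 150 ms, SampleRTT = 120 ms, alpha = 1/8
New EstRTT = (1 - alpha) * EstRTT + alpha * SampleRTT
(7/8) * 150 = 131.25
(1/8) * 120 = 15
New EstRTT = 131.25 + 15 = 146.25 ms -> 146.25 ms (2 dp)

146.25


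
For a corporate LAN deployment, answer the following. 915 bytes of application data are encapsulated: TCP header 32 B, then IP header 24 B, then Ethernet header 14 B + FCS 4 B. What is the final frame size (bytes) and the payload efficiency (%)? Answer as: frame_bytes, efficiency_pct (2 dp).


TCP segment = 915 + 32 = 947 B
IP packet = 947 + 24 = 971 B
Ethernet frame = 971 + 14 + 4 = 989 B
Efficiency = app / frame = 915 / 989 = 0.925177 = 92.5177% -> 92.52% (2 dp)

989, 92.52


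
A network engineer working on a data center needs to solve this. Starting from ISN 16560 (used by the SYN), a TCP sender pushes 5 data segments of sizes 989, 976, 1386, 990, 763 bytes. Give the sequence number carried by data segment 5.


The SYN occupies sequence number ISN = 16560, so the first data byte is ISN + 1 = 16561.
SEQ of data segment i = (ISN + 1) + sum of payload sizes of segments 1..i-1.
Segment 1: SEQ = 16561, payload = 989 bytes
Segment 2: SEQ = 17550, payload = 976 bytes
Segment 3: SEQ = 18526, payload = 1386 bytes
Segment 4: SEQ = 19912, payload = 990 bytes
Segment 5: SEQ = 20902, payload = 763 bytes
SEQ of segment 5 = 16561 + 989 + 976 + 1386 + 990 = 20902

20902


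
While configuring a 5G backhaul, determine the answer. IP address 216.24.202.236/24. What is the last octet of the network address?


Given: IP = 216.24.202.236, prefix = /24
Subnet mask = 255.255.255.0
Last octet of IP: 236
Last octet of mask: 0
Network last octet = 236 AND 0 = 0

0


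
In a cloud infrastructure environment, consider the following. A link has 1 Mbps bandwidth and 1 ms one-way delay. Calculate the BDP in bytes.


Given: bandwidth = 1 Mbps, delay = 1 ms
BDP in bits = 1 * 10^6 * 1 / 1000
BDP in bits = 1000
BDP in bytes = 1000 / 8 = 125

125


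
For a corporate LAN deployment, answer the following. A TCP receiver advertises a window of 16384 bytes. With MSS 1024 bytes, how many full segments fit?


Given: RWND = 16384 bytes, MSS = 1024 bytes
Full segments = floor(RWND / MSS)
Full segments = floor(16384 / 1024)
Full segments = floor(16.0) = 16

16


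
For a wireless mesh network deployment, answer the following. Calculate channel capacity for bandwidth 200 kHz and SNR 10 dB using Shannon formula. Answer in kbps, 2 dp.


Given: B = 200 kHz, SNR = 10 dB
SNR linear = 10^(10/10) = 10
1 + SNR = 11
log2(11) = 3.4594316186
C = 200 * 1000 * 3.4594316186 = 691886.3237 bps
C = 691.886324 kbps -> 691.89 kbps (2 dp)

691.89


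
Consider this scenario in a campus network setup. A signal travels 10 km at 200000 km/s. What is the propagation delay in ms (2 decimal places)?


Given: distance = 10 km, speed = 200000 km/s
Delay = distance / speed = 10 / 200000 seconds
Delay in ms = 10 * 1000 / 200000
Delay = 0.0500 ms
Rounded to 2 dp = 0.05 ms

0.05


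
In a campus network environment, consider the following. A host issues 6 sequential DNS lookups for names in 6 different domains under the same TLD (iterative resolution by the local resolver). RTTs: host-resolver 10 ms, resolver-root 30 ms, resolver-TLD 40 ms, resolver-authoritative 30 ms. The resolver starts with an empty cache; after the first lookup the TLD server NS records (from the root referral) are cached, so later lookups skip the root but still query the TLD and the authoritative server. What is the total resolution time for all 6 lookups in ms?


Lookup 1 (cold cache): local + root + TLD + auth = 10 + 30 + 40 + 30 = 110 ms
Lookups 2..6 (TLD NS cached -> skip root; new domain -> still ask TLD and auth): local + TLD + auth = 10 + 40 + 30 = 80 ms each
Remaining 5 lookups: 5 * 80 = 400 ms
Total = 110 + 400 = 510 ms

510


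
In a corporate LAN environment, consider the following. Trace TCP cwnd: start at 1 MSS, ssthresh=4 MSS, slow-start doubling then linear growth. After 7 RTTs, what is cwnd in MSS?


RTT 0: cwnd = 1 MSS (initial)
RTT 1: cwnd = 2 MSS (slow start, doubled)
RTT 2: cwnd = 4 MSS (slow start, doubled)
RTT 3: cwnd = 5 MSS (congestion avoidance, +1)
RTT 4: cwnd = 6 MSS (congestion avoidance, +1)
RTT 5: cwnd = 7 MSS (congestion avoidance, +1)
RTT 6: cwnd = 8 MSS (congestion avoidance, +1)
RTT 7: cwnd = 9 MSS (congestion avoidance, +1)

9


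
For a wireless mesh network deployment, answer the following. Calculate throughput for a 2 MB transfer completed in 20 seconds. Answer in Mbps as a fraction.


Given: file = 2 MB, time = 20 s
File in Mb = 2 * 8 = 16 Mb
Throughput = 16 / 20 Mbps
Throughput = 4/5 Mbps

4/5


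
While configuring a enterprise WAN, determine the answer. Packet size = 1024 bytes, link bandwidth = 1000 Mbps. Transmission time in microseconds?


Given: packet = 1024 bytes, bandwidth = 1000 Mbps
Packet in bits = 1024 * 8 = 8192 bits
Bandwidth = 1000 * 10^6 = 1000000000 bps
Time = 8192 / 1000000000 seconds
Time in us = 8192 * 10^6 / 1000000000 = 8.192

8.192


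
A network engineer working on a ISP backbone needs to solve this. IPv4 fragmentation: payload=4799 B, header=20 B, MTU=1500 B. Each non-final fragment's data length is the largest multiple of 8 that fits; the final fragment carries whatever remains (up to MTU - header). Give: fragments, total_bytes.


Max data per non-final fragment = floor((MTU - header)/8)*8 = floor((1500 - 20)/8)*8 = floor(1480/8)*8 = 1480 B
Final fragment needs no 8-byte alignment: it can carry up to MTU - header = 1480 B
Non-final fragments needed = ceil((payload - 1480) / 1480) = ceil(3319/1480) = ceil(2.2426) = 3
Number of fragments = 3 + 1 = 4
Fragment sizes (data): 3 * 1480 B + 359 B (last, 359 <= 1480 OK)
Total bytes sent = payload + n_frags * header = 4799 + 4*20 = 4799 + 80 = 4879 B

4, 4879


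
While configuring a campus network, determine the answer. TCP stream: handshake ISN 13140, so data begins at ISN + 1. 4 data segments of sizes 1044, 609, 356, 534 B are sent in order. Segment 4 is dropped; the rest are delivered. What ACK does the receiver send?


SYN uses sequence number 13140; first data byte = ISN + 1 = 13141.
Segment 1: SEQ = 13141, len = 1044 B, covers [13141, 14184]
Segment 2: SEQ = 14185, len = 609 B, covers [14185, 14793]
Segment 3: SEQ = 14794, len = 356 B, covers [14794, 15149]
Segment 4: SEQ = 15150, len = 534 B, covers [15150, 15683] [LOST]
In-order data received: bytes [13141, 15149] (segments 1..3).
Segment 4 missing -> gap begins at byte 15150.
Cumulative ACK = next expected in-order byte = 13141 + 1044 + 609 + 356 = 15150

15150


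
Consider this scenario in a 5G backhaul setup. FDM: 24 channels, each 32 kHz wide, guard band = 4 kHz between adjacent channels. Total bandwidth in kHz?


Given: 24 channels, 32 kHz each, guard = 4 kHz
Channel bandwidth = 24 * 32 = 768 kHz
Guard bands = 23 gaps * 4 kHz = 92 kHz
Total = 768 + 92 = 860 kHz

860


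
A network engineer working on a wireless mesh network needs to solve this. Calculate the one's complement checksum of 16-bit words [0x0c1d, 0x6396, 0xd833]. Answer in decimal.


Given words: [0x0c1d, 0x6396, 0xd833]
Step 1: Sum all words
Raw sum = 3101 + 25494 + 55347 = 83942
Step 2: Fold carry: (18406 + 1) = 18407
One's complement = ~18407 & 0xFFFF = 47128

47128


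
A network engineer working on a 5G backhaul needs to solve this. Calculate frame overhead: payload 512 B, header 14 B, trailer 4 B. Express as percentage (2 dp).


Given: payload = 512 B, header = 14 B, trailer = 4 B
Overhead bytes = header + trailer = 14 + 4 = 18
Total frame = payload + overhead = 512 + 18 = 530
Overhead % = 18 / 530 * 100 = 3.3962% -> 3.40% (2 dp)

3.40


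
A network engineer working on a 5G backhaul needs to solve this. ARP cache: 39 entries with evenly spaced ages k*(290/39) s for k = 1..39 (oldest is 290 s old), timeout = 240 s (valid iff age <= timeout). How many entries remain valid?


Ages are k * 290/39 s for k = 1..39 (spacing = 7.4359 s).
Entry k is valid iff k * 290/39 <= 240 iff k <= 39 * 240 / 290 = 32.2759
n_valid = floor(32.2759) = 32
(n_stale = 39 - 32 = 7)

32


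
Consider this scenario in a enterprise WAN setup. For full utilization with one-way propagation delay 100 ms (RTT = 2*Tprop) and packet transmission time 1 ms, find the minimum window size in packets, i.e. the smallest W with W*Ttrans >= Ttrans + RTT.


Given: Ttrans = 1 ms, RTT = 200 ms (= 2 * Tprop, Tprop = 100 ms)
Time until first ACK returns = Ttrans + RTT = 1 + 200 = 201 ms
Need W * Ttrans >= Ttrans + RTT  ->  W >= (Ttrans + RTT) / Ttrans
(Ttrans + RTT) / Ttrans = 201 / 1 = 201
W_min = ceil(201) = 201

201


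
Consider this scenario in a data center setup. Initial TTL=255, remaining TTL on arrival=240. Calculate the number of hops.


Given: initial TTL = 255, received TTL = 240
Hops = initial TTL - received TTL
Hops = 255 - 240 = 15

15


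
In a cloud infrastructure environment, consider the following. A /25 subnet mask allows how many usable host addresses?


Given: subnet mask /25
Host bits = 32 - 25 = 7
Total addresses = 2^7 = 128
Usable hosts = 128 - 2 (network + broadcast) = 126

126


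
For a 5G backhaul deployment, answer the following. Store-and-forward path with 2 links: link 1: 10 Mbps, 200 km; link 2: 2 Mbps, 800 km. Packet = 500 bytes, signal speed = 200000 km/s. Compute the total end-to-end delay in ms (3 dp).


Packet = 500 bytes = 4000 bits. Store-and-forward: sum (t_trans + t_prop) per link.
Link 1: t_trans = 4000/(10*10^6) s = 0.4000 ms; t_prop = 200/200000 s = 1.0000 ms; subtotal = 1.4000 ms
Link 2: t_trans = 4000/(2*10^6) s = 2.0000 ms; t_prop = 800/200000 s = 4.0000 ms; subtotal = 6.0000 ms
End-to-end = 1.4000 + 6.0000 = 7.4000 ms -> 7.400 ms (3 dp)

7.400


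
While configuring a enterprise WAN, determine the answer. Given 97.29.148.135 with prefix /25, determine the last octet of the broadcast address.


Given: IP = 97.29.148.135, prefix = /25
Host bits = 32 - 25 = 7
Network last octet = 135 AND mask = 128
Host part size = 2^7 - 1 = 127
Broadcast last octet = 128 OR 127 = 255

255


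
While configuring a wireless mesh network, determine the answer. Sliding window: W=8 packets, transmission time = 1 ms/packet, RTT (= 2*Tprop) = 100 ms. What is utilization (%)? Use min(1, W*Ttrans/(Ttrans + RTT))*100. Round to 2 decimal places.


Given: W = 8, Ttrans = 1 ms, RTT = 100 ms (= 2 * Tprop, Tprop = 50 ms)
Cycle time = Ttrans + RTT = 1 + 100 = 101 ms (first packet sent until its ACK returns)
W * Ttrans = 8 * 1 = 8 ms of sending per cycle
W * Ttrans / (Ttrans + RTT) = 8 / 101 = 0.079208
U = min(1, 0.079208) = 0.079208
U% = 7.92%

7.92


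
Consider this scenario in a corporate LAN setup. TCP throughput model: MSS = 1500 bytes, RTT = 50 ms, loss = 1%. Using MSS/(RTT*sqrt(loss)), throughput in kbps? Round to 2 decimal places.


Given: MSS = 1500 bytes, RTT = 50 ms, loss = 1%
RTT in seconds = 50 / 1000 = 0.05
Loss rate = 1% = 0.01
sqrt(loss) = sqrt(0.01) = 0.1
Throughput (bytes/s) = 1500 / (0.05 * 0.1) = 300000.0000
Throughput (kbps) = 300000.0000 * 8 / 1000 = 2400.000000 -> 2400.00 kbps (2 dp)

2400.00


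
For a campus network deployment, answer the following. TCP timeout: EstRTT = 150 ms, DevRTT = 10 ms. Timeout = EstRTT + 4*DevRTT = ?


Given: EstRTT = 150 ms, DevRTT = 10 ms
Timeout = EstRTT + 4 * DevRTT
4 * DevRTT = 4 * 10 = 40
Timeout = 150 + 40 = 190 ms

190


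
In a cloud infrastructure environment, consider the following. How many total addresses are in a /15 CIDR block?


Given: CIDR prefix /15
Host bits = 32 - 15 = 17
Total addresses = 2^17 = 131072

131072


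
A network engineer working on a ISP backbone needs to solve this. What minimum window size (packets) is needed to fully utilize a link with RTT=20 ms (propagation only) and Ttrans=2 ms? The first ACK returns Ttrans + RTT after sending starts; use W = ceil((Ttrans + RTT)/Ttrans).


Given: Ttrans = 2 ms, RTT = 20 ms (= 2 * Tprop, Tprop = 10 ms)
Time until first ACK returns = Ttrans + RTT = 2 + 20 = 22 ms
Need W * Ttrans >= Ttrans + RTT  ->  W >= (Ttrans + RTT) / Ttrans
(Ttrans + RTT) / Ttrans = 22 / 2 = 11
W_min = ceil(11) = 11

11


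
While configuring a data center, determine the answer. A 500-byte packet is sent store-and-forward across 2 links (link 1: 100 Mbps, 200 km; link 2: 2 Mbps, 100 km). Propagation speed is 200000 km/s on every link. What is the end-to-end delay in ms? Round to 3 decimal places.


Packet = 500 bytes = 4000 bits. Store-and-forward: sum (t_trans + t_prop) per link.
Link 1: t_trans = 4000/(100*10^6) s = 0.0400 ms; t_prop = 200/200000 s = 1.0000 ms; subtotal = 1.0400 ms
Link 2: t_trans = 4000/(2*10^6) s = 2.0000 ms; t_prop = 100/200000 s = 0.5000 ms; subtotal = 2.5000 ms
End-to-end = 1.0400 + 2.5000 = 3.5400 ms -> 3.540 ms (3 dp)

3.540


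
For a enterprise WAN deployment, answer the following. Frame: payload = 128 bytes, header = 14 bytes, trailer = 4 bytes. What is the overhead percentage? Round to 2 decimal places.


Given: payload = 128 B, header = 14 B, trailer = 4 B
Overhead bytes = header + trailer = 14 + 4 = 18
Total frame = payload + overhead = 128 + 18 = 146
Overhead % = 18 / 146 * 100 = 12.3288% -> 12.33% (2 dp)

12.33


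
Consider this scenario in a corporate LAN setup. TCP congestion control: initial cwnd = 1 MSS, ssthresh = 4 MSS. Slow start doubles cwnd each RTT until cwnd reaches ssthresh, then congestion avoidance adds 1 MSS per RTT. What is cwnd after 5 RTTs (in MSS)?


RTT 0: cwnd = 1 MSS (initial)
RTT 1: cwnd = 2 MSS (slow start, doubled)
RTT 2: cwnd = 4 MSS (slow start, doubled)
RTT 3: cwnd = 5 MSS (congestion avoidance, +1)
RTT 4: cwnd = 6 MSS (congestion avoidance, +1)
RTT 5: cwnd = 7 MSS (congestion avoidance, +1)

7


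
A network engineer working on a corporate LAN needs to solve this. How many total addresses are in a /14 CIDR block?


Given: CIDR prefix /14
Host bits = 32 - 14 = 18
Total addresses = 2^18 = 262144

262144


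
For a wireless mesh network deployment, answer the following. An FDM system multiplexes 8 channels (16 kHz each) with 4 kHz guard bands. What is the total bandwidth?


Given: 8 channels, 16 kHz each, guard = 4 kHz
Channel bandwidth = 8 * 16 = 128 kHz
Guard bands = 7 gaps * 4 kHz = 28 kHz
Total = 128 + 28 = 156 kHz

156


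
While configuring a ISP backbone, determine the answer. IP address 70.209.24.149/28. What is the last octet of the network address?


Given: IP = 70.209.24.149, prefix = /28
Subnet mask = 255.255.255.240
Last octet of IP: 149
Last octet of mask: 240
Network last octet = 149 AND 240 = 144

144


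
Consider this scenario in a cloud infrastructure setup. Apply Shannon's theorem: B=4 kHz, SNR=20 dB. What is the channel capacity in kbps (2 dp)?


Given: B = 4 kHz, SNR = 20 dB
SNR linear = 10^(20/10) = 100
1 + SNR = 101
log2(101) = 6.6582114828
C = 4 * 1000 * 6.6582114828 = 26632.8459 bps
C = 26.632846 kbps -> 26.63 kbps (2 dp)

26.63


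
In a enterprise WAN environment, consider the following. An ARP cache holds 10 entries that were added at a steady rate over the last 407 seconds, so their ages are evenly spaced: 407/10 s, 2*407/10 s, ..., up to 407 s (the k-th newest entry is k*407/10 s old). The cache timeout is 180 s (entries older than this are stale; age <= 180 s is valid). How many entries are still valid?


Ages are k * 407/10 s for k = 1..10 (spacing = 40.7000 s).
Entry k is valid iff k * 407/10 <= 180 iff k <= 10 * 180 / 407 = 4.4226
n_valid = floor(4.4226) = 4
(n_stale = 10 - 4 = 6)

4


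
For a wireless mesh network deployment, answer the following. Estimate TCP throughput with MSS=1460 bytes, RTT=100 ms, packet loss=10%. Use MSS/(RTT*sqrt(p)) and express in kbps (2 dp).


Given: MSS = 1460 bytes, RTT = 100 ms, loss = 10%
RTT in seconds = 100 / 1000 = 0.1
Loss rate = 10% = 0.1
sqrt(loss) = sqrt(0.1) = 0.316227766017
Throughput (bytes/s) = 1460 / (0.1 * 0.316227766017) = 46169.2538
Throughput (kbps) = 46169.2538 * 8 / 1000 = 369.354031 -> 369.35 kbps (2 dp)

369.35


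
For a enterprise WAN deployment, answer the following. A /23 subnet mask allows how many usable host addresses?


Given: subnet mask /23
Host bits = 32 - 23 = 9
Total addresses = 2^9 = 512
Usable hosts = 512 - 2 (network + broadcast) = 510

510


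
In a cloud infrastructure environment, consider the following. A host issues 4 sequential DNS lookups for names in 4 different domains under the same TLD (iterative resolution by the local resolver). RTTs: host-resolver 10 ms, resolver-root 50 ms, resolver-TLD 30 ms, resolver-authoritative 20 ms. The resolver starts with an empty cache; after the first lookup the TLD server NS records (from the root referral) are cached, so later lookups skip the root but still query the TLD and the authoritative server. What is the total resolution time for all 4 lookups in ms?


Lookup 1 (cold cache): local + root + TLD + auth = 10 + 50 + 30 + 20 = 110 ms
Lookups 2..4 (TLD NS cached -> skip root; new domain -> still ask TLD and auth): local + TLD + auth = 10 + 30 + 20 = 60 ms each
Remaining 3 lookups: 3 * 60 = 180 ms
Total = 110 + 180 = 290 ms

290


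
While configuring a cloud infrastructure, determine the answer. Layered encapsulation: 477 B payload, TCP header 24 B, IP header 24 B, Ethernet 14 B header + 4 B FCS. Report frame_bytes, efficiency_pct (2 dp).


TCP segment = 477 + 24 = 501 B
IP packet = 501 + 24 = 525 B
Ethernet frame = 525 + 14 + 4 = 543 B
Efficiency = app / frame = 477 / 543 = 0.878453 = 87.8453% -> 87.85% (2 dp)

543, 87.85


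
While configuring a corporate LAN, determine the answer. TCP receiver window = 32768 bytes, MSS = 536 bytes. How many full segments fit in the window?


Given: RWND = 32768 bytes, MSS = 536 bytes
Full segments = floor(RWND / MSS)
Full segments = floor(32768 / 536)
Full segments = floor(61.1343) = 61

61


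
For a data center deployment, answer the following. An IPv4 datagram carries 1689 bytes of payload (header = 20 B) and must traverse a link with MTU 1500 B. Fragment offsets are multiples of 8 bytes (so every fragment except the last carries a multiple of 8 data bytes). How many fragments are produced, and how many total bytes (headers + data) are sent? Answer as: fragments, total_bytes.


Max data per non-final fragment = floor((MTU - header)/8)*8 = floor((1500 - 20)/8)*8 = floor(1480/8)*8 = 1480 B
Final fragment needs no 8-byte alignment: it can carry up to MTU - header = 1480 B
Non-final fragments needed = ceil((payload - 1480) / 1480) = ceil(209/1480) = ceil(0.1412) = 1
Number of fragments = 1 + 1 = 2
Fragment sizes (data): 1 * 1480 B + 209 B (last, 209 <= 1480 OK)
Total bytes sent = payload + n_frags * header = 1689 + 2*20 = 1689 + 40 = 1729 B

2, 1729


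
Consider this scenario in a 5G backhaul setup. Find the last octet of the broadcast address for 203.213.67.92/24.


Given: IP = 203.213.67.92, prefix = /24
Host bits = 32 - 24 = 8
Network last octet = 92 AND mask = 0
Host part size = 2^8 - 1 = 255
Broadcast last octet = 0 OR 255 = 255

255


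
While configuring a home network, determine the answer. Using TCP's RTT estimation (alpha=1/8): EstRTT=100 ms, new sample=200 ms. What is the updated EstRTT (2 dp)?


Given: EstRTT = 100 ms, SampleRTT = 200 ms, alpha = 1/8
New EstRTT = (1 - alpha) * EstRTT + alpha * SampleRTT
(7/8) * 100 = 87.5
(1/8) * 200 = 25
New EstRTT = 87.5 + 25 = 112.5 ms -> 112.50 ms (2 dp)

112.50


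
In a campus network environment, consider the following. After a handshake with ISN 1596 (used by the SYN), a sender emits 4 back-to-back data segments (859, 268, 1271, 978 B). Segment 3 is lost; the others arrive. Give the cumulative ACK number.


SYN uses sequence number 1596; first data byte = ISN + 1 = 1597.
Segment 1: SEQ = 1597, len = 859 B, covers [1597, 2455]
Segment 2: SEQ = 2456, len = 268 B, covers [2456, 2723]
Segment 3: SEQ = 2724, len = 1271 B, covers [2724, 3994] [LOST]
Segment 4: SEQ = 3995, len = 978 B, covers [3995, 4972]
In-order data received: bytes [1597, 2723] (segments 1..2).
Segment 3 missing -> gap begins at byte 2724; later segments buffered out of order.
Cumulative ACK = next expected in-order byte = 1597 + 859 + 268 = 2724

2724


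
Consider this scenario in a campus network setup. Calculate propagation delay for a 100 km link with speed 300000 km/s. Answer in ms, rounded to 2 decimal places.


Given: distance = 100 km, speed = 300000 km/s
Delay = distance / speed = 100 / 300000 seconds
Delay in ms = 100 * 1000 / 300000
Delay = 0.3333 ms
Rounded to 2 dp = 0.33 ms

0.33


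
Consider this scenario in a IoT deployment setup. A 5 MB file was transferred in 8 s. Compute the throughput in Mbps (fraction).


Given: file = 5 MB, time = 8 s
File in Mb = 5 * 8 = 40 Mb
Throughput = 40 / 8 Mbps
Throughput = 5 Mbps

5


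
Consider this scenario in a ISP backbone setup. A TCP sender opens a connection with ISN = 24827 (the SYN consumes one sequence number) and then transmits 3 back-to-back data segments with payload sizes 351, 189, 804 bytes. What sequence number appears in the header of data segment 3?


The SYN occupies sequence number ISN = 24827, so the first data byte is ISN + 1 = 24828.
SEQ of data segment i = (ISN + 1) + sum of payload sizes of segments 1..i-1.
Segment 1: SEQ = 24828, payload = 351 bytes
Segment 2: SEQ = 25179, payload = 189 bytes
Segment 3: SEQ = 25368, payload = 804 bytes
SEQ of segment 3 = 24828 + 351 + 189 = 25368

25368


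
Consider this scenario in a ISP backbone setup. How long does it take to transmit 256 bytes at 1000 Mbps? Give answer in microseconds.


Given: packet = 256 bytes, bandwidth = 1000 Mbps
Packet in bits = 256 * 8 = 2048 bits
Bandwidth = 1000 * 10^6 = 1000000000 bps
Time = 2048 / 1000000000 seconds
Time in us = 2048 * 10^6 / 1000000000 = 2.048

2.048


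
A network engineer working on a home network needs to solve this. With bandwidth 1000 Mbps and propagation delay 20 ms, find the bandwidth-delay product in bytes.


Given: bandwidth = 1000 Mbps, delay = 20 ms
BDP in bits = 1000 * 10^6 * 20 / 1000
BDP in bits = 20000000
BDP in bytes = 20000000 / 8 = 2500000

2500000


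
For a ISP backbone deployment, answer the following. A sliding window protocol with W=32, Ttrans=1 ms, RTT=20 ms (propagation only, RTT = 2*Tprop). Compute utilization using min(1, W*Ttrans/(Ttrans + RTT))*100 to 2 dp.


Given: W = 32, Ttrans = 1 ms, RTT = 20 ms (= 2 * Tprop, Tprop = 10 ms)
Cycle time = Ttrans + RTT = 1 + 20 = 21 ms (first packet sent until its ACK returns)
W * Ttrans = 32 * 1 = 32 ms of sending per cycle
W * Ttrans / (Ttrans + RTT) = 32 / 21 = 1.523810
U = min(1, 1.523810) = 1.000000
U% = 100.00%

100.00


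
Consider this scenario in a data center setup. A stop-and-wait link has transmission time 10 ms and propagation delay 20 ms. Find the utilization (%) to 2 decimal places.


Given: Ttrans = 10 ms, Tprop = 20 ms
RTT = 2 * Tprop = 2 * 20 = 40 ms
U = Ttrans / (Ttrans + RTT)
U = 10 / (10 + 40)
U = 10 / 50 = 0.2
U% = 20.00%

20.00


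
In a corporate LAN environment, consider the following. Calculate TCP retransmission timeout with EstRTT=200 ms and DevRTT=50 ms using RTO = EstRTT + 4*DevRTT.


Given: EstRTT = 200 ms, DevRTT = 50 ms
Timeout = EstRTT + 4 * DevRTT
4 * DevRTT = 4 * 50 = 200
Timeout = 200 + 200 = 400 ms

400


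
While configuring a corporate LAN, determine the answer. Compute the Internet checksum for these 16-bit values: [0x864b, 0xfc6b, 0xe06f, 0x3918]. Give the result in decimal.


Given words: [0x864b, 0xfc6b, 0xe06f, 0x3918]
Step 1: Sum all words
Raw sum = 34379 + 64619 + 57455 + 14616 = 171069
Step 2: Fold carry: (39997 + 2) = 39999
One's complement = ~39999 & 0xFFFF = 25536

25536


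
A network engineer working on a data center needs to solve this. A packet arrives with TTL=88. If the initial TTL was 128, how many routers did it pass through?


Given: initial TTL = 128, received TTL = 88
Hops = initial TTL - received TTL
Hops = 128 - 88 = 40

40


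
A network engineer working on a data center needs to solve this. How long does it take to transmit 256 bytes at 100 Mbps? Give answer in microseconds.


Given: packet = 256 bytes, bandwidth = 100 Mbps
Packet in bits = 256 * 8 = 2048 bits
Bandwidth = 100 * 10^6 = 100000000 bps
Time = 2048 / 100000000 seconds
Time in us = 2048 * 10^6 / 100000000 = 20.48

20.48


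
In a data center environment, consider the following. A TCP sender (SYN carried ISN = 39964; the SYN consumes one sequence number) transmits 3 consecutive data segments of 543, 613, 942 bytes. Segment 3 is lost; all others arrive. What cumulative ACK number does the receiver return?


SYN uses sequence number 39964; first data byte = ISN + 1 = 39965.
Segment 1: SEQ = 39965, len = 543 B, covers [39965, 40507]
Segment 2: SEQ = 40508, len = 613 B, covers [40508, 41120]
Segment 3: SEQ = 41121, len = 942 B, covers [41121, 42062] [LOST]
In-order data received: bytes [39965, 41120] (segments 1..2).
Segment 3 missing -> gap begins at byte 41121.
Cumulative ACK = next expected in-order byte = 39965 + 543 + 613 = 41121

41121


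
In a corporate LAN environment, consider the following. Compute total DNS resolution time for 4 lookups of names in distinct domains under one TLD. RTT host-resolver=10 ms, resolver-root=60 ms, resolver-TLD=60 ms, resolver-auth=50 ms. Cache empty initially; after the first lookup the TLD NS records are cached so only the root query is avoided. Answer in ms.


Lookup 1 (cold cache): local + root + TLD + auth = 10 + 60 + 60 + 50 = 180 ms
Lookups 2..4 (TLD NS cached -> skip root; new domain -> still ask TLD and auth): local + TLD + auth = 10 + 60 + 50 = 120 ms each
Remaining 3 lookups: 3 * 120 = 360 ms
Total = 180 + 360 = 540 ms

540


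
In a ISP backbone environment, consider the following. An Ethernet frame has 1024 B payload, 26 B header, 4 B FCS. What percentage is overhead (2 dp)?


Given: payload = 1024 B, header = 26 B, trailer = 4 B
Overhead bytes = header + trailer = 26 + 4 = 30
Total frame = payload + overhead = 1024 + 30 = 1054
Overhead % = 30 / 1054 * 100 = 2.8463% -> 2.85% (2 dp)

2.85


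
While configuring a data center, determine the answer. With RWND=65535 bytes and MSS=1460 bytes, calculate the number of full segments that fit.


Given: RWND = 65535 bytes, MSS = 1460 bytes
Full segments = floor(RWND / MSS)
Full segments = floor(65535 / 1460)
Full segments = floor(44.887) = 44

44


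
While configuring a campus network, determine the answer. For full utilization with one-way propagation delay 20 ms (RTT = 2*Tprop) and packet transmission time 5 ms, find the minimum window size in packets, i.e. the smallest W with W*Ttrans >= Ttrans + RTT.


Given: Ttrans = 5 ms, RTT = 40 ms (= 2 * Tprop, Tprop = 20 ms)
Time until first ACK returns = Ttrans + RTT = 5 + 40 = 45 ms
Need W * Ttrans >= Ttrans + RTT  ->  W >= (Ttrans + RTT) / Ttrans
(Ttrans + RTT) / Ttrans = 45 / 5 = 9
W_min = ceil(9) = 9

9


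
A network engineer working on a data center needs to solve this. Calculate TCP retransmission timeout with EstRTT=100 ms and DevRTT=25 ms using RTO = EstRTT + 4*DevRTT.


Given: EstRTT = 100 ms, DevRTT = 25 ms
Timeout = EstRTT + 4 * DevRTT
4 * DevRTT = 4 * 25 = 100
Timeout = 100 + 100 = 200 ms

200


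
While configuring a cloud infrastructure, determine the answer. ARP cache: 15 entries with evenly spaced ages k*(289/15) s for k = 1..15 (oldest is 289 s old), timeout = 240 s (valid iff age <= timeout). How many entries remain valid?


Ages are k * 289/15 s for k = 1..15 (spacing = 19.2667 s).
Entry k is valid iff k * 289/15 <= 240 iff k <= 15 * 240 / 289 = 12.4567
n_valid = floor(12.4567) = 12
(n_stale = 15 - 12 = 3)

12


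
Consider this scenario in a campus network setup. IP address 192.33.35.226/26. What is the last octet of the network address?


Given: IP = 192.33.35.226, prefix = /26
Subnet mask = 255.255.255.192
Last octet of IP: 226
Last octet of mask: 192
Network last octet = 226 AND 192 = 192

192


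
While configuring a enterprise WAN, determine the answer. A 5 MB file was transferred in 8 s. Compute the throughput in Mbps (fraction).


Given: file = 5 MB, time = 8 s
File in Mb = 5 * 8 = 40 Mb
Throughput = 40 / 8 Mbps
Throughput = 5 Mbps

5


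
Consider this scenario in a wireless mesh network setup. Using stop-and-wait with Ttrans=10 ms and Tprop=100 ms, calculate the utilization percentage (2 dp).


Given: Ttrans = 10 ms, Tprop = 100 ms
RTT = 2 * Tprop = 2 * 100 = 200 ms
U = Ttrans / (Ttrans + RTT)
U = 10 / (10 + 200)
U = 10 / 210 = 0.047619
U% = 4.76%

4.76


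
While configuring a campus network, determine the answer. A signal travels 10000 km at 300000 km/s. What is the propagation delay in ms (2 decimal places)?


Given: distance = 10000 km, speed = 300000 km/s
Delay = distance / speed = 10000 / 300000 seconds
Delay in ms = 10000 * 1000 / 300000
Delay = 33.3333 ms
Rounded to 2 dp = 33.33 ms

33.33


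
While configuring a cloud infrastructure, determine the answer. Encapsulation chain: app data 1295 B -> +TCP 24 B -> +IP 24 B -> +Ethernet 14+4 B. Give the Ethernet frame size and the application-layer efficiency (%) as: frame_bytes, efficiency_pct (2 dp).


TCP segment = 1295 + 24 = 1319 B
IP packet = 1319 + 24 = 1343 B
Ethernet frame = 1343 + 14 + 4 = 1361 B
Efficiency = app / frame = 1295 / 1361 = 0.951506 = 95.1506% -> 95.15% (2 dp)

1361, 95.15


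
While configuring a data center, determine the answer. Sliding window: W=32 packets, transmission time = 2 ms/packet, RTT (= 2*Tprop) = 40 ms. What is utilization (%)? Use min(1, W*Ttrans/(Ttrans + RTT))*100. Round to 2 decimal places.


Given: W = 32, Ttrans = 2 ms, RTT = 40 ms (= 2 * Tprop, Tprop = 20 ms)
Cycle time = Ttrans + RTT = 2 + 40 = 42 ms (first packet sent until its ACK returns)
W * Ttrans = 32 * 2 = 64 ms of sending per cycle
W * Ttrans / (Ttrans + RTT) = 64 / 42 = 1.523810
U = min(1, 1.523810) = 1.000000
U% = 100.00%

100.00


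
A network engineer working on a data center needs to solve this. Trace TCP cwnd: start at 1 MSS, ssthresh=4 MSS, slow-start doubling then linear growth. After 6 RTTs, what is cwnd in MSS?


RTT 0: cwnd = 1 MSS (initial)
RTT 1: cwnd = 2 MSS (slow start, doubled)
RTT 2: cwnd = 4 MSS (slow start, doubled)
RTT 3: cwnd = 5 MSS (congestion avoidance, +1)
RTT 4: cwnd = 6 MSS (congestion avoidance, +1)
RTT 5: cwnd = 7 MSS (congestion avoidance, +1)
RTT 6: cwnd = 8 MSS (congestion avoidance, +1)

8


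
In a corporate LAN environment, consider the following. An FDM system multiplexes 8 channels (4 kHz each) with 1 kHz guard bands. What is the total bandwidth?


Given: 8 channels, 4 kHz each, guard = 1 kHz
Channel bandwidth = 8 * 4 = 32 kHz
Guard bands = 7 gaps * 1 kHz = 7 kHz
Total = 32 + 7 = 39 kHz

39


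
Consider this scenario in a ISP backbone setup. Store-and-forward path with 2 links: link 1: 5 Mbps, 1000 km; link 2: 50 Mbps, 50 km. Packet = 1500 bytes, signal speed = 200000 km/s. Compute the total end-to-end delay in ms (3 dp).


Packet = 1500 bytes = 12000 bits. Store-and-forward: sum (t_trans + t_prop) per link.
Link 1: t_trans = 12000/(5*10^6) s = 2.4000 ms; t_prop = 1000/200000 s = 5.0000 ms; subtotal = 7.4000 ms
Link 2: t_trans = 12000/(50*10^6) s = 0.2400 ms; t_prop = 50/200000 s = 0.2500 ms; subtotal = 0.4900 ms
End-to-end = 7.4000 + 0.4900 = 7.8900 ms -> 7.890 ms (3 dp)

7.890


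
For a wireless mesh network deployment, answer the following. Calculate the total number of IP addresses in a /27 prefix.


Given: CIDR prefix /27
Host bits = 32 - 27 = 5
Total addresses = 2^5 = 32

32


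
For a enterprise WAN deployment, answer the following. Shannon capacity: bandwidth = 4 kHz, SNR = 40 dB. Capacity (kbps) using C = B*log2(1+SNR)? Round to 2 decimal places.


Given: B = 4 kHz, SNR = 40 dB
SNR linear = 10^(40/10) = 10000
1 + SNR = 10001
log2(10001) = 13.2878566418
C = 4 * 1000 * 13.2878566418 = 53151.4266 bps
C = 53.151427 kbps -> 53.15 kbps (2 dp)

53.15


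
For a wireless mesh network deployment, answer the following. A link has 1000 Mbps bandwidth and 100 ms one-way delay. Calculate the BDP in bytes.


Given: bandwidth = 1000 Mbps, delay = 100 ms
BDP in bits = 1000 * 10^6 * 100 / 1000
BDP in bits = 100000000
BDP in bytes = 100000000 / 8 = 12500000

12500000


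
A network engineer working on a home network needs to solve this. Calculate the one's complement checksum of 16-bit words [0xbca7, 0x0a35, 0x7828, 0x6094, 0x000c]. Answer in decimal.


Given words: [0xbca7, 0x0a35, 0x7828, 0x6094, 0x000c]
Step 1: Sum all words
Raw sum = 48295 + 2613 + 30760 + 24724 + 12 = 106404
Step 2: Fold carry: (40868 + 1) = 40869
One's complement = ~40869 & 0xFFFF = 24666

24666


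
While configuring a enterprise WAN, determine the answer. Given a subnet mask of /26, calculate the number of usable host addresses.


Given: subnet mask /26
Host bits = 32 - 26 = 6
Total addresses = 2^6 = 64
Usable hosts = 64 - 2 (network + broadcast) = 62

62


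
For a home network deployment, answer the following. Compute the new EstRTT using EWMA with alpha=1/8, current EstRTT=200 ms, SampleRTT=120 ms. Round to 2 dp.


Given: EstRTT = 200 ms, SampleRTT = 120 ms, alpha = 1/8
New EstRTT = (1 - alpha) * EstRTT + alpha * SampleRTT
(7/8) * 200 = 175
(1/8) * 120 = 15
New EstRTT = 175 + 15 = 190 ms -> 190.00 ms (2 dp)

190.00


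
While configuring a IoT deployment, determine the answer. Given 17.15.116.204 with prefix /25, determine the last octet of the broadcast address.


Given: IP = 17.15.116.204, prefix = /25
Host bits = 32 - 25 = 7
Network last octet = 204 AND mask = 128
Host part size = 2^7 - 1 = 127
Broadcast last octet = 128 OR 127 = 255

255


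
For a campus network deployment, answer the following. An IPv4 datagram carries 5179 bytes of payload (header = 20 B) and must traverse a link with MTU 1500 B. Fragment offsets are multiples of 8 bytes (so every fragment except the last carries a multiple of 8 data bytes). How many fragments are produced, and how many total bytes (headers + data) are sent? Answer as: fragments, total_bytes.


Max data per non-final fragment = floor((MTU - header)/8)*8 = floor((1500 - 20)/8)*8 = floor(1480/8)*8 = 1480 B
Final fragment needs no 8-byte alignment: it can carry up to MTU - header = 1480 B
Non-final fragments needed = ceil((payload - 1480) / 1480) = ceil(3699/1480) = ceil(2.4993) = 3
Number of fragments = 3 + 1 = 4
Fragment sizes (data): 3 * 1480 B + 739 B (last, 739 <= 1480 OK)
Total bytes sent = payload + n_frags * header = 5179 + 4*20 = 5179 + 80 = 5259 B

4, 5259


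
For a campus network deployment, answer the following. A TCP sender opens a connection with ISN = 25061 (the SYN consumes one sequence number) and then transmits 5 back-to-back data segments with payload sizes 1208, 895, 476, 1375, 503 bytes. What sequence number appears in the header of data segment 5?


The SYN occupies sequence number ISN = 25061, so the first data byte is ISN + 1 = 25062.
SEQ of data segment i = (ISN + 1) + sum of payload sizes of segments 1..i-1.
Segment 1: SEQ = 25062, payload = 1208 bytes
Segment 2: SEQ = 26270, payload = 895 bytes
Segment 3: SEQ = 27165, payload = 476 bytes
Segment 4: SEQ = 27641, payload = 1375 bytes
Segment 5: SEQ = 29016, payload = 503 bytes
SEQ of segment 5 = 25062 + 1208 + 895 + 476 + 1375 = 29016

29016


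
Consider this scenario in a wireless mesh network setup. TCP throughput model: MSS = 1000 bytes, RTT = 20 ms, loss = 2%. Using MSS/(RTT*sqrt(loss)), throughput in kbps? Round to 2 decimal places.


Given: MSS = 1000 bytes, RTT = 20 ms, loss = 2%
RTT in seconds = 20 / 1000 = 0.02
Loss rate = 2% = 0.02
sqrt(loss) = sqrt(0.02) = 0.141421356237
Throughput (bytes/s) = 1000 / (0.02 * 0.141421356237) = 353553.3906
Throughput (kbps) = 353553.3906 * 8 / 1000 = 2828.427125 -> 2828.43 kbps (2 dp)

2828.43


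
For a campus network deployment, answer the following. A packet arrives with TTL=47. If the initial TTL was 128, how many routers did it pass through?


Given: initial TTL = 128, received TTL = 47
Hops = initial TTL - received TTL
Hops = 128 - 47 = 81

81


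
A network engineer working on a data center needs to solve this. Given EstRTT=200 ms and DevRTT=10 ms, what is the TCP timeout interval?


Given: EstRTT = 200 ms, DevRTT = 10 ms
Timeout = EstRTT + 4 * DevRTT
4 * DevRTT = 4 * 10 = 40
Timeout = 200 + 40 = 240 ms

240


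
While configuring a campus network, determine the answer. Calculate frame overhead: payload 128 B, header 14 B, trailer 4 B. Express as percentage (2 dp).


Given: payload = 128 B, header = 14 B, trailer = 4 B
Overhead bytes = header + trailer = 14 + 4 = 18
Total frame = payload + overhead = 128 + 18 = 146
Overhead % = 18 / 146 * 100 = 12.3288% -> 12.33% (2 dp)

12.33


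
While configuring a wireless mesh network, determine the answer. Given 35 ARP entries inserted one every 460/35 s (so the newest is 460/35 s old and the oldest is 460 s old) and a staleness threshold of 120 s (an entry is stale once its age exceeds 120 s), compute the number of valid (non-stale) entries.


Ages are k * 460/35 s for k = 1..35 (spacing = 13.1429 s).
Entry k is valid iff k * 460/35 <= 120 iff k <= 35 * 120 / 460 = 9.1304
n_valid = floor(9.1304) = 9
(n_stale = 35 - 9 = 26)

9


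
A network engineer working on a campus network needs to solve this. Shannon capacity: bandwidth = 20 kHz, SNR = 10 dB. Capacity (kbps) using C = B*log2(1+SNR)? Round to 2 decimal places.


Given: B = 20 kHz, SNR = 10 dB
SNR linear = 10^(10/10) = 10
1 + SNR = 11
log2(11) = 3.4594316186
C = 20 * 1000 * 3.4594316186 = 69188.6324 bps
C = 69.188632 kbps -> 69.19 kbps (2 dp)

69.19


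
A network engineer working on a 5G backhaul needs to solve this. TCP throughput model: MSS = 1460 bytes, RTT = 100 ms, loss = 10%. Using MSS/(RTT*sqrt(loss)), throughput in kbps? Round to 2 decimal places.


Given: MSS = 1460 bytes, RTT = 100 ms, loss = 10%
RTT in seconds = 100 / 1000 = 0.1
Loss rate = 10% = 0.1
sqrt(loss) = sqrt(0.1) = 0.316227766017
Throughput (bytes/s) = 1460 / (0.1 * 0.316227766017) = 46169.2538
Throughput (kbps) = 46169.2538 * 8 / 1000 = 369.354031 -> 369.35 kbps (2 dp)

369.35


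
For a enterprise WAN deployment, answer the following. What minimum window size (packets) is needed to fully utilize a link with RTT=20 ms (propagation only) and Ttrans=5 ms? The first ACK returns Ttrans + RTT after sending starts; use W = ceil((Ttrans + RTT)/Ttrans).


Given: Ttrans = 5 ms, RTT = 20 ms (= 2 * Tprop, Tprop = 10 ms)
Time until first ACK returns = Ttrans + RTT = 5 + 20 = 25 ms
Need W * Ttrans >= Ttrans + RTT  ->  W >= (Ttrans + RTT) / Ttrans
(Ttrans + RTT) / Ttrans = 25 / 5 = 5
W_min = ceil(5) = 5

5
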